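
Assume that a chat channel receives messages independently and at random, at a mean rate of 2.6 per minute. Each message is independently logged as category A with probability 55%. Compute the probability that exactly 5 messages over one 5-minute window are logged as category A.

0.1222

Thinning: the messages that are logged as category A themselves form a Poisson process with rate 0.55 × 2.6 = 1.43 per minute.
Over the interval, μ = 1.43 × 5 = 7.15 (a 5-minute window = 5 minutes).
P(N = 5) = e^(−7.15) · 7.15^5/5! ≈ 0.1222.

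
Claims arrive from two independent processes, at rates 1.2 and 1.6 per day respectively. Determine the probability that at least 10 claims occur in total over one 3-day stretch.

0.3341

Independent Poisson processes superpose: combined rate λ = 1.2 + 1.6 = 2.8 per day.
Over the interval, μ = 2.8 × 3 = 8.4 (a 3-day stretch = 3 days).
P(N ≥ 10) = 1 − P(N ≤ 9) ≈ 0.3341.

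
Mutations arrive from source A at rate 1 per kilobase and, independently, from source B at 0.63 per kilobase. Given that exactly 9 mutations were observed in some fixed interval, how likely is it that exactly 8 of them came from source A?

0.0698

Given the total, each event is independently from source A with probability p = λ_A/(λ_A+λ_B) = 1/1.63 ≈ 0.6135.
So K ~ Binomial(9, 1/1.63): P(K = 8) = C(9,8) · (1/1.63)^8 · (0.63/1.63)^1 ≈ 0.0698.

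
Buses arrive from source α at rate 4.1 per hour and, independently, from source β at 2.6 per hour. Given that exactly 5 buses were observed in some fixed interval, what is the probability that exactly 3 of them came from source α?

Given the total, each event is independently from source α with probability p = λ_α/(λ_α+λ_β) = 4.1/6.7 ≈ 0.6119.
So K ~ Binomial(5, 4.1/6.7): P(K = 3) = C(5,3) · (4.1/6.7)^3 · (2.6/6.7)^2 ≈ 0.3451.

0.3451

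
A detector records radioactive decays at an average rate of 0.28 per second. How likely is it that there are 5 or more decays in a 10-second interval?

Over the interval, μ = 0.28 × 10 = 2.8 (a 10-second interval = 10 seconds).
P(N ≥ 5) = 1 − P(N ≤ 4) = 1 − Σ_{j=0}^{4} e^(−μ) μ^j/j! ≈ 0.1523.

0.1523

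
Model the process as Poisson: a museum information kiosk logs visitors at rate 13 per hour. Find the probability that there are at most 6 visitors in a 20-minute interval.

0.8518

Over the interval, μ = 13 × 1/3 ≈ 4.33333 (a 20-minute interval = 1/3 hours).
P(N ≤ 6) = Σ_{j=0}^{6} e^(−μ) μ^j/j! ≈ 0.8518.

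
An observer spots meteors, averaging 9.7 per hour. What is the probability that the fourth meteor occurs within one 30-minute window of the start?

Over the interval, μ = 9.7 × 0.5 = 4.85 (a 30-minute window = 0.5 hours).
The fourth arrival falls in the interval iff at least 4 events occur there: P(S_4 ≤ t) = P(N ≥ 4) = 1 − P(N ≤ 3) ≈ 0.7133.

0.7133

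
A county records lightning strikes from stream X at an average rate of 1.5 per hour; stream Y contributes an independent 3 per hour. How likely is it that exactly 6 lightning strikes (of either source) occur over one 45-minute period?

0.0702

Independent Poisson processes superpose: combined rate λ = 1.5 + 3 = 4.5 per hour.
Over the interval, μ = 4.5 × 0.75 = 3.375 (a 45-minute period = 0.75 hours).
P(N = 6) = e^(−3.375) · 3.375^6/6! ≈ 0.0702.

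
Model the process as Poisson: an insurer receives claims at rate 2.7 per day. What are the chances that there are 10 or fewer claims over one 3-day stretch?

0.8058

Over the interval, μ = 2.7 × 3 = 8.1 (a 3-day stretch = 3 days).
P(N ≤ 10) = Σ_{j=0}^{10} e^(−μ) μ^j/j! ≈ 0.8058.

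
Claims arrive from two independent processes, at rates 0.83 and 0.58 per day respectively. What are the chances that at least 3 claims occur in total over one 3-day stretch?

Independent Poisson processes superpose: combined rate λ = 0.83 + 0.58 = 1.41 per day.
Over the interval, μ = 1.41 × 3 = 4.23 (a 3-day stretch = 3 days).
P(N ≥ 3) = 1 − P(N ≤ 2) ≈ 0.7937.

0.7937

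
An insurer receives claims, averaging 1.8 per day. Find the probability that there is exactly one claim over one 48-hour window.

0.0984

Over the interval, μ = 1.8 × 2 = 3.6 (a 48-hour window = 2 days).
P(N = 1) = e^(−μ) μ^1/1! = e^(−3.6) · 3.6^1/1 ≈ 0.0984.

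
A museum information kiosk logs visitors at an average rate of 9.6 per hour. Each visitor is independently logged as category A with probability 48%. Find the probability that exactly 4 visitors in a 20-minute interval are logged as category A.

Thinning: the visitors that are logged as category A themselves form a Poisson process with rate 0.48 × 9.6 = 4.608 per hour.
Over the interval, μ = 4.608 × 1/3 = 1.536 (a 20-minute interval = 1/3 hours).
P(N = 4) = e^(−1.536) · 1.536^4/4! ≈ 0.0499.

0.0499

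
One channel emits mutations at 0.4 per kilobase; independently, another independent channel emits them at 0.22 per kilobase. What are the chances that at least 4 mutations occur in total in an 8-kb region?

Independent Poisson processes superpose: combined rate λ = 0.4 + 0.22 = 0.62 per kilobase.
Over the interval, μ = 0.62 × 8 = 4.96 (an 8-kb region = 8 kilobases).
P(N ≥ 4) = 1 − P(N ≤ 3) ≈ 0.7293.

0.7293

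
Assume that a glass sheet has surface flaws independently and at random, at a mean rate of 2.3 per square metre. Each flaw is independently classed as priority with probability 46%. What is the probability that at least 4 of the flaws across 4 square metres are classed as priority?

0.6105

Thinning: the flaws that are classed as priority themselves form a Poisson process with rate 0.46 × 2.3 = 1.058 per square metre.
Over the interval, μ = 1.058 × 4 = 4.232 (4 square metres).
P(N ≥ 4) = 1 − P(N ≤ 3) ≈ 0.6105.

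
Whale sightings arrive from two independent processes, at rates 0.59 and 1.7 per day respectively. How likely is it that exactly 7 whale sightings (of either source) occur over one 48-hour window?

0.0860

Independent Poisson processes superpose: combined rate λ = 0.59 + 1.7 = 2.29 per day.
Over the interval, μ = 2.29 × 2 = 4.58 (a 48-hour window = 2 days).
P(N = 7) = e^(−4.58) · 4.58^7/7! ≈ 0.0860.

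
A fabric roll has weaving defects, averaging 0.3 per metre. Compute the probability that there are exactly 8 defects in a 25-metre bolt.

Over the interval, μ = 0.3 × 25 = 7.5 (a 25-metre bolt = 25 metres).
P(N = 8) = e^(−μ) μ^8/8! = e^(−7.5) · 7.5^8/40320 ≈ 0.1373.

0.1373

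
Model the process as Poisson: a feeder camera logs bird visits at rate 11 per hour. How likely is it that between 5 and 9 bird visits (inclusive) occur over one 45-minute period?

Over the interval, μ = 11 × 0.75 = 8.25 (a 45-minute period = 0.75 hours).
P(5 ≤ N ≤ 9) = Σ_{j=5}^{9} e^(−8.25) · 8.25^j/j! ≈ 0.5990.

0.5990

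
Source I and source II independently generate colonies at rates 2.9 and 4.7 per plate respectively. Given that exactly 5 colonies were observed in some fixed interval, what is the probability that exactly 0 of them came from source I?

Given the total, each event is independently from source I with probability p = λ_I/(λ_I+λ_II) = 2.9/7.6 ≈ 0.3816.
So K ~ Binomial(5, 2.9/7.6): P(K = 0) = C(5,0) · (2.9/7.6)^0 · (4.7/7.6)^5 ≈ 0.0905.

0.0905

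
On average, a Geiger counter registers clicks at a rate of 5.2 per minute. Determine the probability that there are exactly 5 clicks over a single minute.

With mean μ = 5.2 per minute,
P(N = 5) = e^(−μ) μ^5/5! = e^(−5.2) · 5.2^5/120 ≈ 0.1748.

0.1748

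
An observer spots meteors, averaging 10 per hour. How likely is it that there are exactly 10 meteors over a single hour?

With mean μ = 10 per hour,
P(N = 10) = e^(−μ) μ^10/10! = e^(−10) · 10^10/3628800 ≈ 0.1251.

0.1251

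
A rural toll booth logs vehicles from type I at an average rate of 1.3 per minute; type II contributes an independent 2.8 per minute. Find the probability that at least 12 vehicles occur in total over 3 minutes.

Independent Poisson processes superpose: combined rate λ = 1.3 + 2.8 = 4.1 per minute.
Over the interval, μ = 4.1 × 3 = 12.3 (3 minutes).
P(N ≥ 12) = 1 − P(N ≤ 11) ≈ 0.5722.

0.5722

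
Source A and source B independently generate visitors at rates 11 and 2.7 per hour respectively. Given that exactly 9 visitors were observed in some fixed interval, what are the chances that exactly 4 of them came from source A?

0.0156

Given the total, each event is independently from source A with probability p = λ_A/(λ_A+λ_B) = 11/13.7 ≈ 0.8029.
So K ~ Binomial(9, 11/13.7): P(K = 4) = C(9,4) · (11/13.7)^4 · (2.7/13.7)^5 ≈ 0.0156.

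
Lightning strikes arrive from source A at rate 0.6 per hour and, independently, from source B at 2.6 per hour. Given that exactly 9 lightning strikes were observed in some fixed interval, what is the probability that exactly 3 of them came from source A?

0.1593

Given the total, each event is independently from source A with probability p = λ_A/(λ_A+λ_B) = 0.6/3.2 = 0.1875.
So K ~ Binomial(9, 0.6/3.2): P(K = 3) = C(9,3) · (0.6/3.2)^3 · (2.6/3.2)^6 ≈ 0.1593.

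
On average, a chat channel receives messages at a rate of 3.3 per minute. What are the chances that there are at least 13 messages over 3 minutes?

0.1991

Over the interval, μ = 3.3 × 3 = 9.9 (3 minutes).
P(N ≥ 13) = 1 − P(N ≤ 12) = 1 − Σ_{j=0}^{12} e^(−μ) μ^j/j! ≈ 0.1991.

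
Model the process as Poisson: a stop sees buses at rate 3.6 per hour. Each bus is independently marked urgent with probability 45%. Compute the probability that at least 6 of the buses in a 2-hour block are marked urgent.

Thinning: the buses that are marked urgent themselves form a Poisson process with rate 0.45 × 3.6 = 1.62 per hour.
Over the interval, μ = 1.62 × 2 = 3.24 (a 2-hour block = 2 hours).
P(N ≥ 6) = 1 − P(N ≤ 5) ≈ 0.1100.

0.1100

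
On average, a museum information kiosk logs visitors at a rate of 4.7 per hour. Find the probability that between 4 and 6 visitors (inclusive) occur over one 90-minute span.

0.3631

Over the interval, μ = 4.7 × 1.5 = 7.05 (a 90-minute span = 1.5 hours).
P(4 ≤ N ≤ 6) = Σ_{j=4}^{6} e^(−7.05) · 7.05^j/j! ≈ 0.3631.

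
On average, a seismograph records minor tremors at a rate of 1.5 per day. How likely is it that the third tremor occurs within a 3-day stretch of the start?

0.8264

Over the interval, μ = 1.5 × 3 = 4.5 (a 3-day stretch = 3 days).
The third arrival falls in the interval iff at least 3 events occur there: P(S_3 ≤ t) = P(N ≥ 3) = 1 − P(N ≤ 2) ≈ 0.8264.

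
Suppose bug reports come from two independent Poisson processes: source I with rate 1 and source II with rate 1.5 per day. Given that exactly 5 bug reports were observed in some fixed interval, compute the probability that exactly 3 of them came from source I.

0.2304

Given the total, each event is independently from source I with probability p = λ_I/(λ_I+λ_II) = 1/2.5 = 0.4000.
So K ~ Binomial(5, 1/2.5): P(K = 3) = C(5,3) · (1/2.5)^3 · (1.5/2.5)^2 ≈ 0.2304.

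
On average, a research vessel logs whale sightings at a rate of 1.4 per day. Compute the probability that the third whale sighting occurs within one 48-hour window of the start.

Over the interval, μ = 1.4 × 2 = 2.8 (a 48-hour window = 2 days).
The third arrival falls in the interval iff at least 3 events occur there: P(S_3 ≤ t) = P(N ≥ 3) = 1 − P(N ≤ 2) ≈ 0.5305.

0.5305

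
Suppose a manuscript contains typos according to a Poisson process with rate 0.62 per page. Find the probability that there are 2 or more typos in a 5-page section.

Over the interval, μ = 0.62 × 5 = 3.1 (a 5-page section = 5 pages).
P(N ≥ 2) = 1 − P(N ≤ 1) = 1 − Σ_{j=0}^{1} e^(−μ) μ^j/j! ≈ 0.8153.

0.8153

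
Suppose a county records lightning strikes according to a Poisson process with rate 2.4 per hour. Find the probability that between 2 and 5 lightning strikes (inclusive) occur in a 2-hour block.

Over the interval, μ = 2.4 × 2 = 4.8 (a 2-hour block = 2 hours).
P(2 ≤ N ≤ 5) = Σ_{j=2}^{5} e^(−4.8) · 4.8^j/j! ≈ 0.6033.

0.6033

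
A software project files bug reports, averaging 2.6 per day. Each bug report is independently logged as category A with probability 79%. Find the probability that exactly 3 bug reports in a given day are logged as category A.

Thinning: the bug reports that are logged as category A themselves form a Poisson process with rate 0.79 × 2.6 = 2.054 per day.
So μ = 2.054.
P(N = 3) = e^(−2.054) · 2.054^3/3! ≈ 0.1852.

0.1852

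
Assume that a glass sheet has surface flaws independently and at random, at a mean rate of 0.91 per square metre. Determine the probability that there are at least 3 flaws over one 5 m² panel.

0.8320

Over the interval, μ = 0.91 × 5 = 4.55 (a 5 m² panel = 5 square metres).
P(N ≥ 3) = 1 − P(N ≤ 2) = 1 − Σ_{j=0}^{2} e^(−μ) μ^j/j! ≈ 0.8320.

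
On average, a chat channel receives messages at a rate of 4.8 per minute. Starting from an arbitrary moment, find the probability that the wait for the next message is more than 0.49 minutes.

0.0952

The wait for the next event is exponential with rate λ = 4.8 per minute.
P(T > 0.49) = e^(−λt) = e^(−4.8 × 0.49) = e^(−2.352) ≈ 0.0952.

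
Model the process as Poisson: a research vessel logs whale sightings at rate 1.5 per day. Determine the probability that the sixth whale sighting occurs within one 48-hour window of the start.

0.0839

Over the interval, μ = 1.5 × 2 = 3 (a 48-hour window = 2 days).
The sixth arrival falls in the interval iff at least 6 events occur there: P(S_6 ≤ t) = P(N ≥ 6) = 1 − P(N ≤ 5) ≈ 0.0839.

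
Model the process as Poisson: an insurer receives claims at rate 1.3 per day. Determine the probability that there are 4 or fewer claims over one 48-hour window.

Over the interval, μ = 1.3 × 2 = 2.6 (a 48-hour window = 2 days).
P(N ≤ 4) = Σ_{j=0}^{4} e^(−μ) μ^j/j! ≈ 0.8774.

0.8774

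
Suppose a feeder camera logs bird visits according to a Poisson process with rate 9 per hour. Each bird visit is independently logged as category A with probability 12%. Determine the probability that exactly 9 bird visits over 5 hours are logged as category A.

0.0486

Thinning: the bird visits that are logged as category A themselves form a Poisson process with rate 0.12 × 9 = 1.08 per hour.
Over the interval, μ = 1.08 × 5 = 5.4 (5 hours).
P(N = 9) = e^(−5.4) · 5.4^9/9! ≈ 0.0486.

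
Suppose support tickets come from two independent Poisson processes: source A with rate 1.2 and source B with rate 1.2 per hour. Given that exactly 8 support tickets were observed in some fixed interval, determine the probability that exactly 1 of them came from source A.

0.0312

Given the total, each event is independently from source A with probability p = λ_A/(λ_A+λ_B) = 1.2/2.4 = 0.5000.
So K ~ Binomial(8, 1.2/2.4): P(K = 1) = C(8,1) · (1.2/2.4)^1 · (1.2/2.4)^7 ≈ 0.0312.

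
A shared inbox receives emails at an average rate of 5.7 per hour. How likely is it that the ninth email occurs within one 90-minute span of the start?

Over the interval, μ = 5.7 × 1.5 = 8.55 (a 90-minute span = 1.5 hours).
The ninth arrival falls in the interval iff at least 9 events occur there: P(S_9 ≤ t) = P(N ≥ 9) = 1 − P(N ≤ 8) ≈ 0.4838.

0.4838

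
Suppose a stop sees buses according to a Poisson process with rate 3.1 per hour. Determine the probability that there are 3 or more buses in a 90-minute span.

0.8426

Over the interval, μ = 3.1 × 1.5 = 4.65 (a 90-minute span = 1.5 hours).
P(N ≥ 3) = 1 − P(N ≤ 2) = 1 − Σ_{j=0}^{2} e^(−μ) μ^j/j! ≈ 0.8426.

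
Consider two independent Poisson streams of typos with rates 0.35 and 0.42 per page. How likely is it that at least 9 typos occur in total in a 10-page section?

Independent Poisson processes superpose: combined rate λ = 0.35 + 0.42 = 0.77 per page.
Over the interval, μ = 0.77 × 10 = 7.7 (a 10-page section = 10 pages).
P(N ≥ 9) = 1 − P(N ≤ 8) ≈ 0.3657.

0.3657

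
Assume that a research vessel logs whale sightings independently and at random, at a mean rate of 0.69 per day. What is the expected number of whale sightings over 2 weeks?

E[N] = λt = 0.69 × 14 = 9.66 (2 weeks = 14 days).

9.66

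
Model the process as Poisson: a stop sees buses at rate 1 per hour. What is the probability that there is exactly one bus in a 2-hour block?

0.2707

Over the interval, μ = 1 × 2 = 2 (a 2-hour block = 2 hours).
P(N = 1) = e^(−μ) μ^1/1! = e^(−2) · 2^1/1 ≈ 0.2707.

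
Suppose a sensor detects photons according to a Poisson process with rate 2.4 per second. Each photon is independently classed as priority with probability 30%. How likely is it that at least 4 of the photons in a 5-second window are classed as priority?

0.4848

Thinning: the photons that are classed as priority themselves form a Poisson process with rate 0.3 × 2.4 = 0.72 per second.
Over the interval, μ = 0.72 × 5 = 3.6 (a 5-second window = 5 seconds).
P(N ≥ 4) = 1 − P(N ≤ 3) ≈ 0.4848.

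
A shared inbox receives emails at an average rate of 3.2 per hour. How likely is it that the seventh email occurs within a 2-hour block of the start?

Over the interval, μ = 3.2 × 2 = 6.4 (a 2-hour block = 2 hours).
The seventh arrival falls in the interval iff at least 7 events occur there: P(S_7 ≤ t) = P(N ≥ 7) = 1 − P(N ≤ 6) ≈ 0.4577.

0.4577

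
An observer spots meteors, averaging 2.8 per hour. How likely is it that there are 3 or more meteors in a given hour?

0.5305

With mean μ = 2.8 per hour,
P(N ≥ 3) = 1 − P(N ≤ 2) = 1 − Σ_{j=0}^{2} e^(−μ) μ^j/j! ≈ 0.5305.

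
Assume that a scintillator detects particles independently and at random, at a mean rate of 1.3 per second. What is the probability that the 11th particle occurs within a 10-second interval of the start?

Over the interval, μ = 1.3 × 10 = 13 (a 10-second interval = 10 seconds).
The 11th arrival falls in the interval iff at least 11 events occur there: P(S_11 ≤ t) = P(N ≥ 11) = 1 − P(N ≤ 10) ≈ 0.7483.

0.7483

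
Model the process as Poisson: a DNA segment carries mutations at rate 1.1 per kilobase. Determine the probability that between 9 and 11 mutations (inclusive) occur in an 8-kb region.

0.3397

Over the interval, μ = 1.1 × 8 = 8.8 (an 8-kb region = 8 kilobases).
P(9 ≤ N ≤ 11) = Σ_{j=9}^{11} e^(−8.8) · 8.8^j/j! ≈ 0.3397.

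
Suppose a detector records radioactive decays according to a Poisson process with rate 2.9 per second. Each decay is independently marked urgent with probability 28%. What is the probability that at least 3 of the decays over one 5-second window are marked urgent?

0.7706

Thinning: the decays that are marked urgent themselves form a Poisson process with rate 0.28 × 2.9 = 0.812 per second.
Over the interval, μ = 0.812 × 5 = 4.06 (a 5-second window = 5 seconds).
P(N ≥ 3) = 1 − P(N ≤ 2) ≈ 0.7706.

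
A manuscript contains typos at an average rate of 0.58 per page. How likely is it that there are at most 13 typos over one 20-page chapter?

0.7230

Over the interval, μ = 0.58 × 20 = 11.6 (a 20-page chapter = 20 pages).
P(N ≤ 13) = Σ_{j=0}^{13} e^(−μ) μ^j/j! ≈ 0.7230.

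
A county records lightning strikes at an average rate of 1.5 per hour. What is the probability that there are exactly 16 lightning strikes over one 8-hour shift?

Over the interval, μ = 1.5 × 8 = 12 (an 8-hour shift = 8 hours).
P(N = 16) = e^(−μ) μ^16/16! = e^(−12) · 12^16/20922789888000 ≈ 0.0543.

0.0543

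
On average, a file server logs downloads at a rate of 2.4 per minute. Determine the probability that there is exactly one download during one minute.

0.2177

With mean μ = 2.4 per minute,
P(N = 1) = e^(−μ) μ^1/1! = e^(−2.4) · 2.4^1/1 ≈ 0.2177.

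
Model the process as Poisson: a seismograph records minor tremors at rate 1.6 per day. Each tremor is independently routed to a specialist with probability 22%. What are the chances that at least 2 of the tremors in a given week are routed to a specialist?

0.7052

Thinning: the tremors that are routed to a specialist themselves form a Poisson process with rate 0.22 × 1.6 = 0.352 per day.
Over the interval, μ = 0.352 × 7 = 2.464 (a week = 7 days).
P(N ≥ 2) = 1 − P(N ≤ 1) ≈ 0.7052.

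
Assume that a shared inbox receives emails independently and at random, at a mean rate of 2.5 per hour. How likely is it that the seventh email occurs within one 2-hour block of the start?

0.2378

Over the interval, μ = 2.5 × 2 = 5 (a 2-hour block = 2 hours).
The seventh arrival falls in the interval iff at least 7 events occur there: P(S_7 ≤ t) = P(N ≥ 7) = 1 − P(N ≤ 6) ≈ 0.2378.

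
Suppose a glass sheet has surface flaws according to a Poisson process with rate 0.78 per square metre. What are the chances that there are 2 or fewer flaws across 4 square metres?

Over the interval, μ = 0.78 × 4 = 3.12 (4 square metres).
P(N ≤ 2) = Σ_{j=0}^{2} e^(−μ) μ^j/j! ≈ 0.3968.

0.3968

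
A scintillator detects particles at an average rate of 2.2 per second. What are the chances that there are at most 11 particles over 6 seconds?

Over the interval, μ = 2.2 × 6 = 13.2 (6 seconds).
P(N ≤ 11) = Σ_{j=0}^{11} e^(−μ) μ^j/j! ≈ 0.3332.

0.3332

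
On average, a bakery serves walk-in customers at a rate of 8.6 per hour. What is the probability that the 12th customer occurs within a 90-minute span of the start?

Over the interval, μ = 8.6 × 1.5 = 12.9 (a 90-minute span = 1.5 hours).
The 12th arrival falls in the interval iff at least 12 events occur there: P(S_12 ≤ t) = P(N ≥ 12) = 1 − P(N ≤ 11) ≈ 0.6366.

0.6366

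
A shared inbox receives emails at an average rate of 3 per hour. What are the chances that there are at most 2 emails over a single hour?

0.4232

With mean μ = 3 per hour,
P(N ≤ 2) = Σ_{j=0}^{2} e^(−μ) μ^j/j! ≈ 0.4232.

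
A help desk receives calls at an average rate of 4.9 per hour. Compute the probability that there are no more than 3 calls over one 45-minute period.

0.4994

Over the interval, μ = 4.9 × 0.75 = 3.675 (a 45-minute period = 0.75 hours).
P(N ≤ 3) = Σ_{j=0}^{3} e^(−μ) μ^j/j! ≈ 0.4994.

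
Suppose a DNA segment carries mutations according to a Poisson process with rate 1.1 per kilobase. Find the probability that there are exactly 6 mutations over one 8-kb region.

0.0972

Over the interval, μ = 1.1 × 8 = 8.8 (an 8-kb region = 8 kilobases).
P(N = 6) = e^(−μ) μ^6/6! = e^(−8.8) · 8.8^6/720 ≈ 0.0972.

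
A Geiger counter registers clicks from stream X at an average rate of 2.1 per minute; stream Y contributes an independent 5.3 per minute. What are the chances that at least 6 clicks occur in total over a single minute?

Independent Poisson processes superpose: combined rate λ = 2.1 + 5.3 = 7.4 per minute.
So μ = 7.4.
P(N ≥ 6) = 1 − P(N ≤ 5) ≈ 0.7474.

0.7474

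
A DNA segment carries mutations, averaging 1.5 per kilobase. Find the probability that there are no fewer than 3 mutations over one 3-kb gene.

0.8264

Over the interval, μ = 1.5 × 3 = 4.5 (a 3-kb gene = 3 kilobases).
P(N ≥ 3) = 1 − P(N ≤ 2) = 1 − Σ_{j=0}^{2} e^(−μ) μ^j/j! ≈ 0.8264.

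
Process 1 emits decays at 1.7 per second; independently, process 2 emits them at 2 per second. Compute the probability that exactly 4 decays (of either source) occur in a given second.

Independent Poisson processes superpose: combined rate λ = 1.7 + 2 = 3.7 per second.
So μ = 3.7.
P(N = 4) = e^(−3.7) · 3.7^4/4! ≈ 0.1931.

0.1931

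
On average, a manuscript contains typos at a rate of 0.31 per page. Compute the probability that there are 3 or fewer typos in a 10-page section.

Over the interval, μ = 0.31 × 10 = 3.1 (a 10-page section = 10 pages).
P(N ≤ 3) = Σ_{j=0}^{3} e^(−μ) μ^j/j! ≈ 0.6248.

0.6248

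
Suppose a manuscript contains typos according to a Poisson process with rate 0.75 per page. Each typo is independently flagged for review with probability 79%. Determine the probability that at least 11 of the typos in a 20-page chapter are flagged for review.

Thinning: the typos that are flagged for review themselves form a Poisson process with rate 0.79 × 0.75 = 0.5925 per page.
Over the interval, μ = 0.5925 × 20 = 11.85 (a 20-page chapter = 20 pages).
P(N ≥ 11) = 1 − P(N ≤ 10) ≈ 0.6369.

0.6369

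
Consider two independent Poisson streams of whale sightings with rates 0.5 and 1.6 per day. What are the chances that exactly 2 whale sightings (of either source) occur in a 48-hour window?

Independent Poisson processes superpose: combined rate λ = 0.5 + 1.6 = 2.1 per day.
Over the interval, μ = 2.1 × 2 = 4.2 (a 48-hour window = 2 days).
P(N = 2) = e^(−4.2) · 4.2^2/2! ≈ 0.1323.

0.1323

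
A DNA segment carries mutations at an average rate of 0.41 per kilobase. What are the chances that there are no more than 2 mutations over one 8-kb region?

Over the interval, μ = 0.41 × 8 = 3.28 (an 8-kb region = 8 kilobases).
P(N ≤ 2) = Σ_{j=0}^{2} e^(−μ) μ^j/j! ≈ 0.3635.

0.3635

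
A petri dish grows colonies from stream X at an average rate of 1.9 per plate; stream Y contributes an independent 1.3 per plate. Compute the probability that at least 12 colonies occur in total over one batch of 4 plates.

0.6262

Independent Poisson processes superpose: combined rate λ = 1.9 + 1.3 = 3.2 per plate.
Over the interval, μ = 3.2 × 4 = 12.8 (a batch of 4 plates = 4 plates).
P(N ≥ 12) = 1 − P(N ≤ 11) ≈ 0.6262.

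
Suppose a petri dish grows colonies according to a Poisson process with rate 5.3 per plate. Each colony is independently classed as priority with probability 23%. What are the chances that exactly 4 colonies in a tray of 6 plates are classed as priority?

Thinning: the colonies that are classed as priority themselves form a Poisson process with rate 0.23 × 5.3 = 1.219 per plate.
Over the interval, μ = 1.219 × 6 = 7.314 (a tray of 6 plates = 6 plates).
P(N = 4) = e^(−7.314) · 7.314^4/4! ≈ 0.0794.

0.0794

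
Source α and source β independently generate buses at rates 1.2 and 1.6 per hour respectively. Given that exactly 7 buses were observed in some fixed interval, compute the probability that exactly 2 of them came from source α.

Given the total, each event is independently from source α with probability p = λ_α/(λ_α+λ_β) = 1.2/2.8 ≈ 0.4286.
So K ~ Binomial(7, 1.2/2.8): P(K = 2) = C(7,2) · (1.2/2.8)^2 · (1.6/2.8)^5 ≈ 0.2350.

0.2350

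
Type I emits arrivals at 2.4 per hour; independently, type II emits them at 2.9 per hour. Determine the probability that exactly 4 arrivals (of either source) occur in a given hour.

0.1641

Independent Poisson processes superpose: combined rate λ = 2.4 + 2.9 = 5.3 per hour.
So μ = 5.3.
P(N = 4) = e^(−5.3) · 5.3^4/4! ≈ 0.1641.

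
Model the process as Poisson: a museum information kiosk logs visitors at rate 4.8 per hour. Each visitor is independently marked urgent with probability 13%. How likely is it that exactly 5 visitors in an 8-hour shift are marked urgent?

0.1755

Thinning: the visitors that are marked urgent themselves form a Poisson process with rate 0.13 × 4.8 = 0.624 per hour.
Over the interval, μ = 0.624 × 8 = 4.992 (an 8-hour shift = 8 hours).
P(N = 5) = e^(−4.992) · 4.992^5/5! ≈ 0.1755.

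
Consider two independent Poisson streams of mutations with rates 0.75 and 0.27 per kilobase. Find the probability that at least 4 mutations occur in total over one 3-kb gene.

0.3662

Independent Poisson processes superpose: combined rate λ = 0.75 + 0.27 = 1.02 per kilobase.
Over the interval, μ = 1.02 × 3 = 3.06 (a 3-kb gene = 3 kilobases).
P(N ≥ 4) = 1 − P(N ≤ 3) ≈ 0.3662.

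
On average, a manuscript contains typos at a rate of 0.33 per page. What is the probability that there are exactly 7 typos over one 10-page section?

Over the interval, μ = 0.33 × 10 = 3.3 (a 10-page section = 10 pages).
P(N = 7) = e^(−μ) μ^7/7! = e^(−3.3) · 3.3^7/5040 ≈ 0.0312.

0.0312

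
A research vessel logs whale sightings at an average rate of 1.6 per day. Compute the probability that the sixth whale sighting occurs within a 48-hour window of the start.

Over the interval, μ = 1.6 × 2 = 3.2 (a 48-hour window = 2 days).
The sixth arrival falls in the interval iff at least 6 events occur there: P(S_6 ≤ t) = P(N ≥ 6) = 1 − P(N ≤ 5) ≈ 0.1054.

0.1054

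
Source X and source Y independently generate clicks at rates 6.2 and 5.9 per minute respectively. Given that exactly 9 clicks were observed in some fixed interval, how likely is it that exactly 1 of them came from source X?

Given the total, each event is independently from source X with probability p = λ_X/(λ_X+λ_Y) = 6.2/12.1 ≈ 0.5124.
So K ~ Binomial(9, 6.2/12.1): P(K = 1) = C(9,1) · (6.2/12.1)^1 · (5.9/12.1)^8 ≈ 0.0147.

0.0147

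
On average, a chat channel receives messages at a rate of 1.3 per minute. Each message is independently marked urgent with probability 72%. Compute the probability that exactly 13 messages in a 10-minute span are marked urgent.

Thinning: the messages that are marked urgent themselves form a Poisson process with rate 0.72 × 1.3 = 0.936 per minute.
Over the interval, μ = 0.936 × 10 = 9.36 (a 10-minute span = 10 minutes).
P(N = 13) = e^(−9.36) · 9.36^13/13! ≈ 0.0585.

0.0585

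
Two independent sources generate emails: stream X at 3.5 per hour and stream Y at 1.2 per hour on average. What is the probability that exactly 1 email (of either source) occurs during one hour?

Independent Poisson processes superpose: combined rate λ = 3.5 + 1.2 = 4.7 per hour.
So μ = 4.7.
P(N = 1) = e^(−4.7) · 4.7^1/1! ≈ 0.0427.

0.0427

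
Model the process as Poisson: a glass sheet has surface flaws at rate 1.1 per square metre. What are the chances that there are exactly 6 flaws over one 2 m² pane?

0.0174

Over the interval, μ = 1.1 × 2 = 2.2 (a 2 m² pane = 2 square metres).
P(N = 6) = e^(−μ) μ^6/6! = e^(−2.2) · 2.2^6/720 ≈ 0.0174.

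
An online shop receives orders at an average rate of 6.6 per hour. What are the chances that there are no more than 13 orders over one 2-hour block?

0.5511

Over the interval, μ = 6.6 × 2 = 13.2 (a 2-hour block = 2 hours).
P(N ≤ 13) = Σ_{j=0}^{13} e^(−μ) μ^j/j! ≈ 0.5511.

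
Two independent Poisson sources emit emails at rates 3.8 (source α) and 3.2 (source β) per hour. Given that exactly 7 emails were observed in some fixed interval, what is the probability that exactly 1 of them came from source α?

0.0347

Given the total, each event is independently from source α with probability p = λ_α/(λ_α+λ_β) = 3.8/7 ≈ 0.5429.
So K ~ Binomial(7, 3.8/7): P(K = 1) = C(7,1) · (3.8/7)^1 · (3.2/7)^6 ≈ 0.0347.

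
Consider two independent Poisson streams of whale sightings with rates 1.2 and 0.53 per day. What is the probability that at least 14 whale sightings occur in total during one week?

0.3301

Independent Poisson processes superpose: combined rate λ = 1.2 + 0.53 = 1.73 per day.
Over the interval, μ = 1.73 × 7 = 12.11 (a week = 7 days).
P(N ≥ 14) = 1 − P(N ≤ 13) ≈ 0.3301.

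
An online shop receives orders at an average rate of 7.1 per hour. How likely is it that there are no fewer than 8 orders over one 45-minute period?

0.1694

Over the interval, μ = 7.1 × 0.75 = 5.325 (a 45-minute period = 0.75 hours).
P(N ≥ 8) = 1 − P(N ≤ 7) = 1 − Σ_{j=0}^{7} e^(−μ) μ^j/j! ≈ 0.1694.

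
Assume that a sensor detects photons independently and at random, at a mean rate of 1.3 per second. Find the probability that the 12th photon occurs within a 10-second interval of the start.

0.6468

Over the interval, μ = 1.3 × 10 = 13 (a 10-second interval = 10 seconds).
The 12th arrival falls in the interval iff at least 12 events occur there: P(S_12 ≤ t) = P(N ≥ 12) = 1 − P(N ≤ 11) ≈ 0.6468.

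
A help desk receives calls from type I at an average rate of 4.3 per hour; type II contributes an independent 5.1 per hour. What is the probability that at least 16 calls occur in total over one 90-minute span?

Independent Poisson processes superpose: combined rate λ = 4.3 + 5.1 = 9.4 per hour.
Over the interval, μ = 9.4 × 1.5 = 14.1 (a 90-minute span = 1.5 hours).
P(N ≥ 16) = 1 − P(N ≤ 15) ≈ 0.3406.

0.3406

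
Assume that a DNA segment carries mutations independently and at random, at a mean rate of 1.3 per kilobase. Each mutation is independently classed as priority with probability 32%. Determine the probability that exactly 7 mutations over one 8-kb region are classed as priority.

0.0322

Thinning: the mutations that are classed as priority themselves form a Poisson process with rate 0.32 × 1.3 = 0.416 per kilobase.
Over the interval, μ = 0.416 × 8 = 3.328 (an 8-kb region = 8 kilobases).
P(N = 7) = e^(−3.328) · 3.328^7/7! ≈ 0.0322.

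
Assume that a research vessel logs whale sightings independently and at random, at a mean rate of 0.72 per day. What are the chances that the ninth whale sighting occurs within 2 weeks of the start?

Over the interval, μ = 0.72 × 14 = 10.08 (2 weeks = 14 days).
The ninth arrival falls in the interval iff at least 9 events occur there: P(S_9 ≤ t) = P(N ≥ 9) = 1 − P(N ≤ 8) ≈ 0.6761.

0.6761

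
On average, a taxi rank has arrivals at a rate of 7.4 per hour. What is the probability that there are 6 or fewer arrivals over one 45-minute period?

0.6782

Over the interval, μ = 7.4 × 0.75 = 5.55 (a 45-minute period = 0.75 hours).
P(N ≤ 6) = Σ_{j=0}^{6} e^(−μ) μ^j/j! ≈ 0.6782.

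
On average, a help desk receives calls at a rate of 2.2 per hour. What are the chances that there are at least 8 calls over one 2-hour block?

Over the interval, μ = 2.2 × 2 = 4.4 (a 2-hour block = 2 hours).
P(N ≥ 8) = 1 − P(N ≤ 7) = 1 − Σ_{j=0}^{7} e^(−μ) μ^j/j! ≈ 0.0786.

0.0786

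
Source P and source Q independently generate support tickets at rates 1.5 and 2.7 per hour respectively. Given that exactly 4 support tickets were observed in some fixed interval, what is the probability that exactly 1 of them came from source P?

0.3795

Given the total, each event is independently from source P with probability p = λ_P/(λ_P+λ_Q) = 1.5/4.2 ≈ 0.3571.
So K ~ Binomial(4, 1.5/4.2): P(K = 1) = C(4,1) · (1.5/4.2)^1 · (2.7/4.2)^3 ≈ 0.3795.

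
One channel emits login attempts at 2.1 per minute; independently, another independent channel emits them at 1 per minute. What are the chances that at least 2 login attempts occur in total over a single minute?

0.8153

Independent Poisson processes superpose: combined rate λ = 2.1 + 1 = 3.1 per minute.
So μ = 3.1.
P(N ≥ 2) = 1 − P(N ≤ 1) ≈ 0.8153.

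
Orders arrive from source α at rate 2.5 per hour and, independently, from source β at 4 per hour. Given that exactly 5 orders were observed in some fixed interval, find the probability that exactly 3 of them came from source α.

0.2155

Given the total, each event is independently from source α with probability p = λ_α/(λ_α+λ_β) = 2.5/6.5 ≈ 0.3846.
So K ~ Binomial(5, 2.5/6.5): P(K = 3) = C(5,3) · (2.5/6.5)^3 · (4/6.5)^2 ≈ 0.2155.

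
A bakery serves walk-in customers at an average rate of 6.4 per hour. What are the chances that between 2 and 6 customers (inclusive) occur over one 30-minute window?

Over the interval, μ = 6.4 × 0.5 = 3.2 (a 30-minute window = 0.5 hours).
P(2 ≤ N ≤ 6) = Σ_{j=2}^{6} e^(−3.2) · 3.2^j/j! ≈ 0.7842.

0.7842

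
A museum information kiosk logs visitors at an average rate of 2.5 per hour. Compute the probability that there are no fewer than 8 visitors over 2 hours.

0.1334

Over the interval, μ = 2.5 × 2 = 5 (2 hours).
P(N ≥ 8) = 1 − P(N ≤ 7) = 1 − Σ_{j=0}^{7} e^(−μ) μ^j/j! ≈ 0.1334.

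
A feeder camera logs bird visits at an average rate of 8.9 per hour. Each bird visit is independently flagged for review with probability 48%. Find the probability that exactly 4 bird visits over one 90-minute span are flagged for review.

Thinning: the bird visits that are flagged for review themselves form a Poisson process with rate 0.48 × 8.9 = 4.272 per hour.
Over the interval, μ = 4.272 × 1.5 = 6.408 (a 90-minute span = 1.5 hours).
P(N = 4) = e^(−6.408) · 6.408^4/4! ≈ 0.1158.

0.1158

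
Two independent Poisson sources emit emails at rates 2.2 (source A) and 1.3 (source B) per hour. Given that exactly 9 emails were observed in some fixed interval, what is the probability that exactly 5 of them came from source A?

0.2353

Given the total, each event is independently from source A with probability p = λ_A/(λ_A+λ_B) = 2.2/3.5 ≈ 0.6286.
So K ~ Binomial(9, 2.2/3.5): P(K = 5) = C(9,5) · (2.2/3.5)^5 · (1.3/3.5)^4 ≈ 0.2353.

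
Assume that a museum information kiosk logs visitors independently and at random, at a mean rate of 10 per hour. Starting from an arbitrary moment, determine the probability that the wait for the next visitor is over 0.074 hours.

0.4771

The wait for the next event is exponential with rate λ = 10 per hour.
P(T > 0.074) = e^(−λt) = e^(−10 × 0.074) = e^(−0.74) ≈ 0.4771.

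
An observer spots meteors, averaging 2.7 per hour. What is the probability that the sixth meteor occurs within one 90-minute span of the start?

0.2227

Over the interval, μ = 2.7 × 1.5 = 4.05 (a 90-minute span = 1.5 hours).
The sixth arrival falls in the interval iff at least 6 events occur there: P(S_6 ≤ t) = P(N ≥ 6) = 1 − P(N ≤ 5) ≈ 0.2227.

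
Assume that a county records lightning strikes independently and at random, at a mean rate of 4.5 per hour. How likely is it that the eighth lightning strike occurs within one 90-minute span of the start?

0.3641

Over the interval, μ = 4.5 × 1.5 = 6.75 (a 90-minute span = 1.5 hours).
The eighth arrival falls in the interval iff at least 8 events occur there: P(S_8 ≤ t) = P(N ≥ 8) = 1 − P(N ≤ 7) ≈ 0.3641.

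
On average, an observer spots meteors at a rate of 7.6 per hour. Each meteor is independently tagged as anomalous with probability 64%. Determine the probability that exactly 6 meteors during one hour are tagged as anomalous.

Thinning: the meteors that are tagged as anomalous themselves form a Poisson process with rate 0.64 × 7.6 = 4.864 per hour.
So μ = 4.864.
P(N = 6) = e^(−4.864) · 4.864^6/6! ≈ 0.1420.

0.1420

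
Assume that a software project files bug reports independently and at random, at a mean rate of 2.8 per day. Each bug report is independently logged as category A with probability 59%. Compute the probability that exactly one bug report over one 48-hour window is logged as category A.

Thinning: the bug reports that are logged as category A themselves form a Poisson process with rate 0.59 × 2.8 = 1.652 per day.
Over the interval, μ = 1.652 × 2 = 3.304 (a 48-hour window = 2 days).
P(N = 1) = e^(−3.304) · 3.304^1/1! ≈ 0.1214.

0.1214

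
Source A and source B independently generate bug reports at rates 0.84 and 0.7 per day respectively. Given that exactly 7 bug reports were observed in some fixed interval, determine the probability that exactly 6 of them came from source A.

Given the total, each event is independently from source A with probability p = λ_A/(λ_A+λ_B) = 0.84/1.54 ≈ 0.5455.
So K ~ Binomial(7, 0.84/1.54): P(K = 6) = C(7,6) · (0.84/1.54)^6 · (0.7/1.54)^1 ≈ 0.0838.

0.0838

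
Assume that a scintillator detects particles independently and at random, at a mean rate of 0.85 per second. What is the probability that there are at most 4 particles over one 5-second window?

Over the interval, μ = 0.85 × 5 = 4.25 (a 5-second window = 5 seconds).
P(N ≤ 4) = Σ_{j=0}^{4} e^(−μ) μ^j/j! ≈ 0.5801.

0.5801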